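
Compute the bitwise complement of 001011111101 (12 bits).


Original: 001011111101
Invert all bits:
  bit 0: 0 → 1
  bit 1: 0 → 1
  bit 2: 1 → 0
  bit 3: 0 → 1
  bit 4: 1 → 0
  bit 5: 1 → 0
  bit 6: 1 → 0
  bit 7: 1 → 0
  bit 8: 1 → 0
  bit 9: 1 → 0
  bit 10: 0 → 1
  bit 11: 1 → 0
= 110100000010


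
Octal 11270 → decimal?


Positional values:
Position 0: 0 × 8^0 = 0
Position 1: 7 × 8^1 = 56
Position 2: 2 × 8^2 = 128
Position 3: 1 × 8^3 = 512
Position 4: 1 × 8^4 = 4096
Sum = 0 + 56 + 128 + 512 + 4096
= 4792


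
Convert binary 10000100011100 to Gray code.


Binary: 10000100011100
Gray code: G = B XOR (B >> 1)
B >> 1 = 01000010001110
10000100011100 XOR 01000010001110:
  1 XOR 0 = 1
  0 XOR 1 = 1
  0 XOR 0 = 0
  0 XOR 0 = 0
  0 XOR 0 = 0
  1 XOR 0 = 1
  0 XOR 1 = 1
  0 XOR 0 = 0
  0 XOR 0 = 0
  1 XOR 0 = 1
  1 XOR 1 = 0
  1 XOR 1 = 0
  0 XOR 1 = 1
  0 XOR 0 = 0
= 11000110010010


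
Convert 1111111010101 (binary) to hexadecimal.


Group into 4-bit nibbles: 0001111111010101
  0001 = 1
  1111 = F
  1101 = D
  0101 = 5
= 0x1FD5


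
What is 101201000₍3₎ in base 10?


Positional values (base 3):
  0 × 3^0 = 0 × 1 = 0
  0 × 3^1 = 0 × 3 = 0
  0 × 3^2 = 0 × 9 = 0
  1 × 3^3 = 1 × 27 = 27
  0 × 3^4 = 0 × 81 = 0
  2 × 3^5 = 2 × 243 = 486
  1 × 3^6 = 1 × 729 = 729
  0 × 3^7 = 0 × 2187 = 0
  1 × 3^8 = 1 × 6561 = 6561
Sum = 0 + 0 + 0 + 27 + 0 + 486 + 729 + 0 + 6561
= 7803


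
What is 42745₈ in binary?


Each octal digit → 3 binary bits:
  4 = 100
  2 = 010
  7 = 111
  4 = 100
  5 = 101
Concatenate: 100 010 111 100 101
= 100010111100101


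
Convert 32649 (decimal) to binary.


Divide by 2 repeatedly:
32649 ÷ 2 = 16324 remainder 1
16324 ÷ 2 = 8162 remainder 0
8162 ÷ 2 = 4081 remainder 0
4081 ÷ 2 = 2040 remainder 1
2040 ÷ 2 = 1020 remainder 0
1020 ÷ 2 = 510 remainder 0
510 ÷ 2 = 255 remainder 0
255 ÷ 2 = 127 remainder 1
127 ÷ 2 = 63 remainder 1
63 ÷ 2 = 31 remainder 1
31 ÷ 2 = 15 remainder 1
15 ÷ 2 = 7 remainder 1
7 ÷ 2 = 3 remainder 1
3 ÷ 2 = 1 remainder 1
1 ÷ 2 = 0 remainder 1
Reading remainders bottom-up:
= 111111110001001


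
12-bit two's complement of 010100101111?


Original: 010100101111
Step 1 - Invert all bits: 101011010000
Step 2 - Add 1: 101011010000 + 1
= 101011010001 (represents -1327)


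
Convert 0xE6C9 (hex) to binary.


Each hex digit → 4 binary bits:
  E = 1110
  6 = 0110
  C = 1100
  9 = 1001
Concatenate: 1110 0110 1100 1001
= 1110011011001001


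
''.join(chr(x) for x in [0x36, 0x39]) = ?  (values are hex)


Codes (hex): 0x36 0x39
Per-code ASCII lookup:
  0x36 = 54  (range 48-57: digits, 54 - 48 = 6) → '6'
  0x39 = 57  (range 48-57: digits, 57 - 48 = 9) → '9'
= '69'


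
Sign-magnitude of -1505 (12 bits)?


Sign bit: 1 (negative)
Magnitude: 1505 = 10111100001
= 110111100001


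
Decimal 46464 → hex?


Divide by 16 repeatedly:
46464 ÷ 16 = 2904 remainder 0 (0)
2904 ÷ 16 = 181 remainder 8 (8)
181 ÷ 16 = 11 remainder 5 (5)
11 ÷ 16 = 0 remainder 11 (B)
Reading remainders bottom-up:
= 0xB580


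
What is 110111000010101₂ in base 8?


Group into 3-bit groups: 110111000010101
  110 = 6
  111 = 7
  000 = 0
  010 = 2
  101 = 5
= 0o67025


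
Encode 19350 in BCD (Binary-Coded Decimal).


Each digit → 4-bit binary:
  1 → 0001
  9 → 1001
  3 → 0011
  5 → 0101
  0 → 0000
= 0001 1001 0011 0101 0000


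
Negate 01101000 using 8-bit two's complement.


Original: 01101000
Step 1 - Invert all bits: 10010111
Step 2 - Add 1: 10010111 + 1
= 10011000 (represents -104)


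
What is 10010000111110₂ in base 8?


Group into 3-bit groups: 010010000111110
  010 = 2
  010 = 2
  000 = 0
  111 = 7
  110 = 6
= 0o22076


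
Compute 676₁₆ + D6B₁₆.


Align and add column by column (LSB to MSB, each column mod 16 with carry):
  0676
+ 0D6B
  ----
  col 0: 6(6) + B(11) + 0 (carry in) = 17 → 1(1), carry out 1
  col 1: 7(7) + 6(6) + 1 (carry in) = 14 → E(14), carry out 0
  col 2: 6(6) + D(13) + 0 (carry in) = 19 → 3(3), carry out 1
  col 3: 0(0) + 0(0) + 1 (carry in) = 1 → 1(1), carry out 0
Reading digits MSB→LSB: 13E1
Strip leading zeros: 13E1
= 0x13E1


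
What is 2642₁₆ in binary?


Each hex digit → 4 binary bits:
  2 = 0010
  6 = 0110
  4 = 0100
  2 = 0010
Concatenate: 0010 0110 0100 0010
= 0010011001000010


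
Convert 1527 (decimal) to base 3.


Divide by 3 repeatedly:
1527 ÷ 3 = 509 remainder 0
509 ÷ 3 = 169 remainder 2
169 ÷ 3 = 56 remainder 1
56 ÷ 3 = 18 remainder 2
18 ÷ 3 = 6 remainder 0
6 ÷ 3 = 2 remainder 0
2 ÷ 3 = 0 remainder 2
Reading remainders bottom-up:
= 2002120


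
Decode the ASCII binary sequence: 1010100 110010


Codes (binary): 1010100 110010
Per-code ASCII lookup:
  1010100 = 84  (range 65-90: uppercase, 84 - 65 = 19) → 'T'
  110010 = 50  (range 48-57: digits, 50 - 48 = 2) → '2'
= 'T2'


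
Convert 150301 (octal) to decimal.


Positional values:
Position 0: 1 × 8^0 = 1
Position 1: 0 × 8^1 = 0
Position 2: 3 × 8^2 = 192
Position 3: 0 × 8^3 = 0
Position 4: 5 × 8^4 = 20480
Position 5: 1 × 8^5 = 32768
Sum = 1 + 0 + 192 + 0 + 20480 + 32768
= 53441


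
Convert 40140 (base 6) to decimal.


Positional values (base 6):
  0 × 6^0 = 0 × 1 = 0
  4 × 6^1 = 4 × 6 = 24
  1 × 6^2 = 1 × 36 = 36
  0 × 6^3 = 0 × 216 = 0
  4 × 6^4 = 4 × 1296 = 5184
Sum = 0 + 24 + 36 + 0 + 5184
= 5244


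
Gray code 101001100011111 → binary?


Gray code: 101001100011111
MSB stays the same: 1
Each subsequent bit = prev_binary XOR current_gray:
  B[1] = 1 XOR 0 = 1
  B[2] = 1 XOR 1 = 0
  B[3] = 0 XOR 0 = 0
  B[4] = 0 XOR 0 = 0
  B[5] = 0 XOR 1 = 1
  B[6] = 1 XOR 1 = 0
  B[7] = 0 XOR 0 = 0
  B[8] = 0 XOR 0 = 0
  B[9] = 0 XOR 0 = 0
  B[10] = 0 XOR 1 = 1
  B[11] = 1 XOR 1 = 0
  B[12] = 0 XOR 1 = 1
  B[13] = 1 XOR 1 = 0
  B[14] = 0 XOR 1 = 1
= 110001000010101 (25109 decimal)


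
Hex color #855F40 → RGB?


Hex: #855F40
R = 85₁₆ = 133
G = 5F₁₆ = 95
B = 40₁₆ = 64
= RGB(133, 95, 64)


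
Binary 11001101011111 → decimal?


Positional values:
Bit 0: 1 × 2^0 = 1
Bit 1: 1 × 2^1 = 2
Bit 2: 1 × 2^2 = 4
Bit 3: 1 × 2^3 = 8
Bit 4: 1 × 2^4 = 16
Bit 6: 1 × 2^6 = 64
Bit 8: 1 × 2^8 = 256
Bit 9: 1 × 2^9 = 512
Bit 12: 1 × 2^12 = 4096
Bit 13: 1 × 2^13 = 8192
Sum = 1 + 2 + 4 + 8 + 16 + 64 + 256 + 512 + 4096 + 8192
= 13151


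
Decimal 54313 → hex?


Divide by 16 repeatedly:
54313 ÷ 16 = 3394 remainder 9 (9)
3394 ÷ 16 = 212 remainder 2 (2)
212 ÷ 16 = 13 remainder 4 (4)
13 ÷ 16 = 0 remainder 13 (D)
Reading remainders bottom-up:
= 0xD429


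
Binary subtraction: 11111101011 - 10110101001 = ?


Align and subtract column by column (LSB to MSB, borrowing when needed):
  11111101011
- 10110101001
  -----------
  col 0: (1 - 0 borrow-in) - 1 → 1 - 1 = 0, borrow out 0
  col 1: (1 - 0 borrow-in) - 0 → 1 - 0 = 1, borrow out 0
  col 2: (0 - 0 borrow-in) - 0 → 0 - 0 = 0, borrow out 0
  col 3: (1 - 0 borrow-in) - 1 → 1 - 1 = 0, borrow out 0
  col 4: (0 - 0 borrow-in) - 0 → 0 - 0 = 0, borrow out 0
  col 5: (1 - 0 borrow-in) - 1 → 1 - 1 = 0, borrow out 0
  col 6: (1 - 0 borrow-in) - 0 → 1 - 0 = 1, borrow out 0
  col 7: (1 - 0 borrow-in) - 1 → 1 - 1 = 0, borrow out 0
  col 8: (1 - 0 borrow-in) - 1 → 1 - 1 = 0, borrow out 0
  col 9: (1 - 0 borrow-in) - 0 → 1 - 0 = 1, borrow out 0
  col 10: (1 - 0 borrow-in) - 1 → 1 - 1 = 0, borrow out 0
Reading bits MSB→LSB: 01001000010
Strip leading zeros: 1001000010
= 1001000010


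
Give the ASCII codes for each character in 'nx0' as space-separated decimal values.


String: 'nx0'  (3 characters)
Per-character ASCII lookup:
  'n': lowercase starts at 97: 'n' = 97 + 13 = 110
  'x': lowercase starts at 97: 'x' = 97 + 23 = 120
  '0': digits start at 48: '0' = 48 + 0 = 48
= 110 120 48


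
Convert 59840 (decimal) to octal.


Divide by 8 repeatedly:
59840 ÷ 8 = 7480 remainder 0
7480 ÷ 8 = 935 remainder 0
935 ÷ 8 = 116 remainder 7
116 ÷ 8 = 14 remainder 4
14 ÷ 8 = 1 remainder 6
1 ÷ 8 = 0 remainder 1
Reading remainders bottom-up:
= 0o164700


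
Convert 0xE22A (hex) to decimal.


Positional values:
Position 0: A × 16^0 = 10 × 1 = 10
Position 1: 2 × 16^1 = 2 × 16 = 32
Position 2: 2 × 16^2 = 2 × 256 = 512
Position 3: E × 16^3 = 14 × 4096 = 57344
Sum = 10 + 32 + 512 + 57344
= 57898


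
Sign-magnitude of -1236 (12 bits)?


Sign bit: 1 (negative)
Magnitude: 1236 = 10011010100
= 110011010100


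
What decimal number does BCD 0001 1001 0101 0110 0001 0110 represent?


Each 4-bit group → digit:
  0001 → 1
  1001 → 9
  0101 → 5
  0110 → 6
  0001 → 1
  0110 → 6
= 195616


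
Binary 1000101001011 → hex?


Group into 4-bit nibbles: 0001000101001011
  0001 = 1
  0001 = 1
  0100 = 4
  1011 = B
= 0x114B


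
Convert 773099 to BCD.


Each digit → 4-bit binary:
  7 → 0111
  7 → 0111
  3 → 0011
  0 → 0000
  9 → 1001
  9 → 1001
= 0111 0111 0011 0000 1001 1001


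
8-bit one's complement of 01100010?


Original: 01100010
Invert all bits:
  bit 0: 0 → 1
  bit 1: 1 → 0
  bit 2: 1 → 0
  bit 3: 0 → 1
  bit 4: 0 → 1
  bit 5: 0 → 1
  bit 6: 1 → 0
  bit 7: 0 → 1
= 10011101


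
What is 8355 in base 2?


Divide by 2 repeatedly:
8355 ÷ 2 = 4177 remainder 1
4177 ÷ 2 = 2088 remainder 1
2088 ÷ 2 = 1044 remainder 0
1044 ÷ 2 = 522 remainder 0
522 ÷ 2 = 261 remainder 0
261 ÷ 2 = 130 remainder 1
130 ÷ 2 = 65 remainder 0
65 ÷ 2 = 32 remainder 1
32 ÷ 2 = 16 remainder 0
16 ÷ 2 = 8 remainder 0
8 ÷ 2 = 4 remainder 0
4 ÷ 2 = 2 remainder 0
2 ÷ 2 = 1 remainder 0
1 ÷ 2 = 0 remainder 1
Reading remainders bottom-up:
= 10000010100011


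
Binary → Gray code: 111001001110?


Binary: 111001001110
Gray code: G = B XOR (B >> 1)
B >> 1 = 011100100111
111001001110 XOR 011100100111:
  1 XOR 0 = 1
  1 XOR 1 = 0
  1 XOR 1 = 0
  0 XOR 1 = 1
  0 XOR 0 = 0
  1 XOR 0 = 1
  0 XOR 1 = 1
  0 XOR 0 = 0
  1 XOR 0 = 1
  1 XOR 1 = 0
  1 XOR 1 = 0
  0 XOR 1 = 1
= 100101101001


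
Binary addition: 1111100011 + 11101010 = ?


Align and add column by column (LSB to MSB, carry propagating):
  01111100011
+ 00011101010
  -----------
  col 0: 1 + 0 + 0 (carry in) = 1 → bit 1, carry out 0
  col 1: 1 + 1 + 0 (carry in) = 2 → bit 0, carry out 1
  col 2: 0 + 0 + 1 (carry in) = 1 → bit 1, carry out 0
  col 3: 0 + 1 + 0 (carry in) = 1 → bit 1, carry out 0
  col 4: 0 + 0 + 0 (carry in) = 0 → bit 0, carry out 0
  col 5: 1 + 1 + 0 (carry in) = 2 → bit 0, carry out 1
  col 6: 1 + 1 + 1 (carry in) = 3 → bit 1, carry out 1
  col 7: 1 + 1 + 1 (carry in) = 3 → bit 1, carry out 1
  col 8: 1 + 0 + 1 (carry in) = 2 → bit 0, carry out 1
  col 9: 1 + 0 + 1 (carry in) = 2 → bit 0, carry out 1
  col 10: 0 + 0 + 1 (carry in) = 1 → bit 1, carry out 0
Reading bits MSB→LSB: 10011001101
Strip leading zeros: 10011001101
= 10011001101


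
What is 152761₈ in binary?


Each octal digit → 3 binary bits:
  1 = 001
  5 = 101
  2 = 010
  7 = 111
  6 = 110
  1 = 001
Concatenate: 001 101 010 111 110 001
= 001101010111110001


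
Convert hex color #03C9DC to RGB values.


Hex: #03C9DC
R = 03₁₆ = 3
G = C9₁₆ = 201
B = DC₁₆ = 220
= RGB(3, 201, 220)


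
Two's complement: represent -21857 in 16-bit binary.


Original: 0101010101100001
Step 1 - Invert all bits: 1010101010011110
Step 2 - Add 1: 1010101010011110 + 1
= 1010101010011111 (represents -21857)


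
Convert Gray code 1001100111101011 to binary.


Gray code: 1001100111101011
MSB stays the same: 1
Each subsequent bit = prev_binary XOR current_gray:
  B[1] = 1 XOR 0 = 1
  B[2] = 1 XOR 0 = 1
  B[3] = 1 XOR 1 = 0
  B[4] = 0 XOR 1 = 1
  B[5] = 1 XOR 0 = 1
  B[6] = 1 XOR 0 = 1
  B[7] = 1 XOR 1 = 0
  B[8] = 0 XOR 1 = 1
  B[9] = 1 XOR 1 = 0
  B[10] = 0 XOR 1 = 1
  B[11] = 1 XOR 0 = 1
  B[12] = 1 XOR 1 = 0
  B[13] = 0 XOR 0 = 0
  B[14] = 0 XOR 1 = 1
  B[15] = 1 XOR 1 = 0
= 1110111010110010 (61106 decimal)


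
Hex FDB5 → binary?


Each hex digit → 4 binary bits:
  F = 1111
  D = 1101
  B = 1011
  5 = 0101
Concatenate: 1111 1101 1011 0101
= 1111110110110101


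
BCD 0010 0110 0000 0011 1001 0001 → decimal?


Each 4-bit group → digit:
  0010 → 2
  0110 → 6
  0000 → 0
  0011 → 3
  1001 → 9
  0001 → 1
= 260391


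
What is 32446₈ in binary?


Each octal digit → 3 binary bits:
  3 = 011
  2 = 010
  4 = 100
  4 = 100
  6 = 110
Concatenate: 011 010 100 100 110
= 011010100100110


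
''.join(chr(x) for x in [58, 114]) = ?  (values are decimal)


Codes (decimal): 58 114
Per-code ASCII lookup:
  58  (special character) → ':'
  114  (range 97-122: lowercase, 114 - 97 = 17) → 'r'
= ':r'


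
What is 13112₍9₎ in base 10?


Positional values (base 9):
  2 × 9^0 = 2 × 1 = 2
  1 × 9^1 = 1 × 9 = 9
  1 × 9^2 = 1 × 81 = 81
  3 × 9^3 = 3 × 729 = 2187
  1 × 9^4 = 1 × 6561 = 6561
Sum = 2 + 9 + 81 + 2187 + 6561
= 8840


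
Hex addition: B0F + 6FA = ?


Align and add column by column (LSB to MSB, each column mod 16 with carry):
  0B0F
+ 06FA
  ----
  col 0: F(15) + A(10) + 0 (carry in) = 25 → 9(9), carry out 1
  col 1: 0(0) + F(15) + 1 (carry in) = 16 → 0(0), carry out 1
  col 2: B(11) + 6(6) + 1 (carry in) = 18 → 2(2), carry out 1
  col 3: 0(0) + 0(0) + 1 (carry in) = 1 → 1(1), carry out 0
Reading digits MSB→LSB: 1209
Strip leading zeros: 1209
= 0x1209


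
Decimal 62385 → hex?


Divide by 16 repeatedly:
62385 ÷ 16 = 3899 remainder 1 (1)
3899 ÷ 16 = 243 remainder 11 (B)
243 ÷ 16 = 15 remainder 3 (3)
15 ÷ 16 = 0 remainder 15 (F)
Reading remainders bottom-up:
= 0xF3B1


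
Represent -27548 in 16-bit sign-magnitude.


Sign bit: 1 (negative)
Magnitude: 27548 = 110101110011100
= 1110101110011100


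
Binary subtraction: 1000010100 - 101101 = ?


Align and subtract column by column (LSB to MSB, borrowing when needed):
  1000010100
- 0000101101
  ----------
  col 0: (0 - 0 borrow-in) - 1 → borrow from next column: (0+2) - 1 = 1, borrow out 1
  col 1: (0 - 1 borrow-in) - 0 → borrow from next column: (-1+2) - 0 = 1, borrow out 1
  col 2: (1 - 1 borrow-in) - 1 → borrow from next column: (0+2) - 1 = 1, borrow out 1
  col 3: (0 - 1 borrow-in) - 1 → borrow from next column: (-1+2) - 1 = 0, borrow out 1
  col 4: (1 - 1 borrow-in) - 0 → 0 - 0 = 0, borrow out 0
  col 5: (0 - 0 borrow-in) - 1 → borrow from next column: (0+2) - 1 = 1, borrow out 1
  col 6: (0 - 1 borrow-in) - 0 → borrow from next column: (-1+2) - 0 = 1, borrow out 1
  col 7: (0 - 1 borrow-in) - 0 → borrow from next column: (-1+2) - 0 = 1, borrow out 1
  col 8: (0 - 1 borrow-in) - 0 → borrow from next column: (-1+2) - 0 = 1, borrow out 1
  col 9: (1 - 1 borrow-in) - 0 → 0 - 0 = 0, borrow out 0
Reading bits MSB→LSB: 0111100111
Strip leading zeros: 111100111
= 111100111


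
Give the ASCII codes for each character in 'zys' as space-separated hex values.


String: 'zys'  (3 characters)
Per-character ASCII lookup:
  'z': lowercase starts at 97: 'z' = 97 + 25 = 122 → 0x7A
  'y': lowercase starts at 97: 'y' = 97 + 24 = 121 → 0x79
  's': lowercase starts at 97: 's' = 97 + 18 = 115 → 0x73
= 0x7A 0x79 0x73


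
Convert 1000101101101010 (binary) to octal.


Group into 3-bit groups: 001000101101101010
  001 = 1
  000 = 0
  101 = 5
  101 = 5
  101 = 5
  010 = 2
= 0o105552


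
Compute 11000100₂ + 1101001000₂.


Align and add column by column (LSB to MSB, carry propagating):
  00011000100
+ 01101001000
  -----------
  col 0: 0 + 0 + 0 (carry in) = 0 → bit 0, carry out 0
  col 1: 0 + 0 + 0 (carry in) = 0 → bit 0, carry out 0
  col 2: 1 + 0 + 0 (carry in) = 1 → bit 1, carry out 0
  col 3: 0 + 1 + 0 (carry in) = 1 → bit 1, carry out 0
  col 4: 0 + 0 + 0 (carry in) = 0 → bit 0, carry out 0
  col 5: 0 + 0 + 0 (carry in) = 0 → bit 0, carry out 0
  col 6: 1 + 1 + 0 (carry in) = 2 → bit 0, carry out 1
  col 7: 1 + 0 + 1 (carry in) = 2 → bit 0, carry out 1
  col 8: 0 + 1 + 1 (carry in) = 2 → bit 0, carry out 1
  col 9: 0 + 1 + 1 (carry in) = 2 → bit 0, carry out 1
  col 10: 0 + 0 + 1 (carry in) = 1 → bit 1, carry out 0
Reading bits MSB→LSB: 10000001100
Strip leading zeros: 10000001100
= 10000001100


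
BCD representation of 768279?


Each digit → 4-bit binary:
  7 → 0111
  6 → 0110
  8 → 1000
  2 → 0010
  7 → 0111
  9 → 1001
= 0111 0110 1000 0010 0111 1001


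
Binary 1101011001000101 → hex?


Group into 4-bit nibbles: 1101011001000101
  1101 = D
  0110 = 6
  0100 = 4
  0101 = 5
= 0xD645


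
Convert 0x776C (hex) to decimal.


Positional values:
Position 0: C × 16^0 = 12 × 1 = 12
Position 1: 6 × 16^1 = 6 × 16 = 96
Position 2: 7 × 16^2 = 7 × 256 = 1792
Position 3: 7 × 16^3 = 7 × 4096 = 28672
Sum = 12 + 96 + 1792 + 28672
= 30572


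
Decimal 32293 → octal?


Divide by 8 repeatedly:
32293 ÷ 8 = 4036 remainder 5
4036 ÷ 8 = 504 remainder 4
504 ÷ 8 = 63 remainder 0
63 ÷ 8 = 7 remainder 7
7 ÷ 8 = 0 remainder 7
Reading remainders bottom-up:
= 0o77045


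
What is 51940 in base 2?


Divide by 2 repeatedly:
51940 ÷ 2 = 25970 remainder 0
25970 ÷ 2 = 12985 remainder 0
12985 ÷ 2 = 6492 remainder 1
6492 ÷ 2 = 3246 remainder 0
3246 ÷ 2 = 1623 remainder 0
1623 ÷ 2 = 811 remainder 1
811 ÷ 2 = 405 remainder 1
405 ÷ 2 = 202 remainder 1
202 ÷ 2 = 101 remainder 0
101 ÷ 2 = 50 remainder 1
50 ÷ 2 = 25 remainder 0
25 ÷ 2 = 12 remainder 1
12 ÷ 2 = 6 remainder 0
6 ÷ 2 = 3 remainder 0
3 ÷ 2 = 1 remainder 1
1 ÷ 2 = 0 remainder 1
Reading remainders bottom-up:
= 1100101011100100


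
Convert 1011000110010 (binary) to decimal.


Positional values:
Bit 1: 1 × 2^1 = 2
Bit 4: 1 × 2^4 = 16
Bit 5: 1 × 2^5 = 32
Bit 9: 1 × 2^9 = 512
Bit 10: 1 × 2^10 = 1024
Bit 12: 1 × 2^12 = 4096
Sum = 2 + 16 + 32 + 512 + 1024 + 4096
= 5682


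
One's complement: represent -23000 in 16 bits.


Original: 0101100111011000
Invert all bits:
  bit 0: 0 → 1
  bit 1: 1 → 0
  bit 2: 0 → 1
  bit 3: 1 → 0
  bit 4: 1 → 0
  bit 5: 0 → 1
  bit 6: 0 → 1
  bit 7: 1 → 0
  bit 8: 1 → 0
  bit 9: 1 → 0
  bit 10: 0 → 1
  bit 11: 1 → 0
  bit 12: 1 → 0
  bit 13: 0 → 1
  bit 14: 0 → 1
  bit 15: 0 → 1
= 1010011000100111


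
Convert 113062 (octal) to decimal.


Positional values:
Position 0: 2 × 8^0 = 2
Position 1: 6 × 8^1 = 48
Position 2: 0 × 8^2 = 0
Position 3: 3 × 8^3 = 1536
Position 4: 1 × 8^4 = 4096
Position 5: 1 × 8^5 = 32768
Sum = 2 + 48 + 0 + 1536 + 4096 + 32768
= 38450


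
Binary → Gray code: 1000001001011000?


Binary: 1000001001011000
Gray code: G = B XOR (B >> 1)
B >> 1 = 0100000100101100
1000001001011000 XOR 0100000100101100:
  1 XOR 0 = 1
  0 XOR 1 = 1
  0 XOR 0 = 0
  0 XOR 0 = 0
  0 XOR 0 = 0
  0 XOR 0 = 0
  1 XOR 0 = 1
  0 XOR 1 = 1
  0 XOR 0 = 0
  1 XOR 0 = 1
  0 XOR 1 = 1
  1 XOR 0 = 1
  1 XOR 1 = 0
  0 XOR 1 = 1
  0 XOR 0 = 0
  0 XOR 0 = 0
= 1100001101110100


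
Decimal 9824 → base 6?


Divide by 6 repeatedly:
9824 ÷ 6 = 1637 remainder 2
1637 ÷ 6 = 272 remainder 5
272 ÷ 6 = 45 remainder 2
45 ÷ 6 = 7 remainder 3
7 ÷ 6 = 1 remainder 1
1 ÷ 6 = 0 remainder 1
Reading remainders bottom-up:
= 113252


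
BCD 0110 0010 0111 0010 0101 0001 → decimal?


Each 4-bit group → digit:
  0110 → 6
  0010 → 2
  0111 → 7
  0010 → 2
  0101 → 5
  0001 → 1
= 627251


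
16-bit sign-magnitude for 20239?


Sign bit: 0 (positive)
Magnitude: 20239 = 100111100001111
= 0100111100001111


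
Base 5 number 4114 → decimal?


Positional values (base 5):
  4 × 5^0 = 4 × 1 = 4
  1 × 5^1 = 1 × 5 = 5
  1 × 5^2 = 1 × 25 = 25
  4 × 5^3 = 4 × 125 = 500
Sum = 4 + 5 + 25 + 500
= 534


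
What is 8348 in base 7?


Divide by 7 repeatedly:
8348 ÷ 7 = 1192 remainder 4
1192 ÷ 7 = 170 remainder 2
170 ÷ 7 = 24 remainder 2
24 ÷ 7 = 3 remainder 3
3 ÷ 7 = 0 remainder 3
Reading remainders bottom-up:
= 33224


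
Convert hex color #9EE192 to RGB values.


Hex: #9EE192
R = 9E₁₆ = 158
G = E1₁₆ = 225
B = 92₁₆ = 146
= RGB(158, 225, 146)


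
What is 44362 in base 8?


Divide by 8 repeatedly:
44362 ÷ 8 = 5545 remainder 2
5545 ÷ 8 = 693 remainder 1
693 ÷ 8 = 86 remainder 5
86 ÷ 8 = 10 remainder 6
10 ÷ 8 = 1 remainder 2
1 ÷ 8 = 0 remainder 1
Reading remainders bottom-up:
= 0o126512


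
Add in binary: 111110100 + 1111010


Align and add column by column (LSB to MSB, carry propagating):
  0111110100
+ 0001111010
  ----------
  col 0: 0 + 0 + 0 (carry in) = 0 → bit 0, carry out 0
  col 1: 0 + 1 + 0 (carry in) = 1 → bit 1, carry out 0
  col 2: 1 + 0 + 0 (carry in) = 1 → bit 1, carry out 0
  col 3: 0 + 1 + 0 (carry in) = 1 → bit 1, carry out 0
  col 4: 1 + 1 + 0 (carry in) = 2 → bit 0, carry out 1
  col 5: 1 + 1 + 1 (carry in) = 3 → bit 1, carry out 1
  col 6: 1 + 1 + 1 (carry in) = 3 → bit 1, carry out 1
  col 7: 1 + 0 + 1 (carry in) = 2 → bit 0, carry out 1
  col 8: 1 + 0 + 1 (carry in) = 2 → bit 0, carry out 1
  col 9: 0 + 0 + 1 (carry in) = 1 → bit 1, carry out 0
Reading bits MSB→LSB: 1001101110
Strip leading zeros: 1001101110
= 1001101110


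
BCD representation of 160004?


Each digit → 4-bit binary:
  1 → 0001
  6 → 0110
  0 → 0000
  0 → 0000
  0 → 0000
  4 → 0100
= 0001 0110 0000 0000 0000 0100


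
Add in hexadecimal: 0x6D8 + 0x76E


Align and add column by column (LSB to MSB, each column mod 16 with carry):
  06D8
+ 076E
  ----
  col 0: 8(8) + E(14) + 0 (carry in) = 22 → 6(6), carry out 1
  col 1: D(13) + 6(6) + 1 (carry in) = 20 → 4(4), carry out 1
  col 2: 6(6) + 7(7) + 1 (carry in) = 14 → E(14), carry out 0
  col 3: 0(0) + 0(0) + 0 (carry in) = 0 → 0(0), carry out 0
Reading digits MSB→LSB: 0E46
Strip leading zeros: E46
= 0xE46


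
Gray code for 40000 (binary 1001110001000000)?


Binary: 1001110001000000
Gray code: G = B XOR (B >> 1)
B >> 1 = 0100111000100000
1001110001000000 XOR 0100111000100000:
  1 XOR 0 = 1
  0 XOR 1 = 1
  0 XOR 0 = 0
  1 XOR 0 = 1
  1 XOR 1 = 0
  1 XOR 1 = 0
  0 XOR 1 = 1
  0 XOR 0 = 0
  0 XOR 0 = 0
  1 XOR 0 = 1
  0 XOR 1 = 1
  0 XOR 0 = 0
  0 XOR 0 = 0
  0 XOR 0 = 0
  0 XOR 0 = 0
  0 XOR 0 = 0
= 1101001001100000


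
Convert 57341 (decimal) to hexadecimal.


Divide by 16 repeatedly:
57341 ÷ 16 = 3583 remainder 13 (D)
3583 ÷ 16 = 223 remainder 15 (F)
223 ÷ 16 = 13 remainder 15 (F)
13 ÷ 16 = 0 remainder 13 (D)
Reading remainders bottom-up:
= 0xDFFD


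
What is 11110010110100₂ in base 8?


Group into 3-bit groups: 011110010110100
  011 = 3
  110 = 6
  010 = 2
  110 = 6
  100 = 4
= 0o36264


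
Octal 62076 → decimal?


Positional values:
Position 0: 6 × 8^0 = 6
Position 1: 7 × 8^1 = 56
Position 2: 0 × 8^2 = 0
Position 3: 2 × 8^3 = 1024
Position 4: 6 × 8^4 = 24576
Sum = 6 + 56 + 0 + 1024 + 24576
= 25662


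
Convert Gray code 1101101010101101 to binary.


Gray code: 1101101010101101
MSB stays the same: 1
Each subsequent bit = prev_binary XOR current_gray:
  B[1] = 1 XOR 1 = 0
  B[2] = 0 XOR 0 = 0
  B[3] = 0 XOR 1 = 1
  B[4] = 1 XOR 1 = 0
  B[5] = 0 XOR 0 = 0
  B[6] = 0 XOR 1 = 1
  B[7] = 1 XOR 0 = 1
  B[8] = 1 XOR 1 = 0
  B[9] = 0 XOR 0 = 0
  B[10] = 0 XOR 1 = 1
  B[11] = 1 XOR 0 = 1
  B[12] = 1 XOR 1 = 0
  B[13] = 0 XOR 1 = 1
  B[14] = 1 XOR 0 = 1
  B[15] = 1 XOR 1 = 0
= 1001001100110110 (37686 decimal)


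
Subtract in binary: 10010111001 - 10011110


Align and subtract column by column (LSB to MSB, borrowing when needed):
  10010111001
- 00010011110
  -----------
  col 0: (1 - 0 borrow-in) - 0 → 1 - 0 = 1, borrow out 0
  col 1: (0 - 0 borrow-in) - 1 → borrow from next column: (0+2) - 1 = 1, borrow out 1
  col 2: (0 - 1 borrow-in) - 1 → borrow from next column: (-1+2) - 1 = 0, borrow out 1
  col 3: (1 - 1 borrow-in) - 1 → borrow from next column: (0+2) - 1 = 1, borrow out 1
  col 4: (1 - 1 borrow-in) - 1 → borrow from next column: (0+2) - 1 = 1, borrow out 1
  col 5: (1 - 1 borrow-in) - 0 → 0 - 0 = 0, borrow out 0
  col 6: (0 - 0 borrow-in) - 0 → 0 - 0 = 0, borrow out 0
  col 7: (1 - 0 borrow-in) - 1 → 1 - 1 = 0, borrow out 0
  col 8: (0 - 0 borrow-in) - 0 → 0 - 0 = 0, borrow out 0
  col 9: (0 - 0 borrow-in) - 0 → 0 - 0 = 0, borrow out 0
  col 10: (1 - 0 borrow-in) - 0 → 1 - 0 = 1, borrow out 0
Reading bits MSB→LSB: 10000011011
Strip leading zeros: 10000011011
= 10000011011


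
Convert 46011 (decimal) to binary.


Divide by 2 repeatedly:
46011 ÷ 2 = 23005 remainder 1
23005 ÷ 2 = 11502 remainder 1
11502 ÷ 2 = 5751 remainder 0
5751 ÷ 2 = 2875 remainder 1
2875 ÷ 2 = 1437 remainder 1
1437 ÷ 2 = 718 remainder 1
718 ÷ 2 = 359 remainder 0
359 ÷ 2 = 179 remainder 1
179 ÷ 2 = 89 remainder 1
89 ÷ 2 = 44 remainder 1
44 ÷ 2 = 22 remainder 0
22 ÷ 2 = 11 remainder 0
11 ÷ 2 = 5 remainder 1
5 ÷ 2 = 2 remainder 1
2 ÷ 2 = 1 remainder 0
1 ÷ 2 = 0 remainder 1
Reading remainders bottom-up:
= 1011001110111011


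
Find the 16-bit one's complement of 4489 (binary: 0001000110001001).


Original: 0001000110001001
Invert all bits:
  bit 0: 0 → 1
  bit 1: 0 → 1
  bit 2: 0 → 1
  bit 3: 1 → 0
  bit 4: 0 → 1
  bit 5: 0 → 1
  bit 6: 0 → 1
  bit 7: 1 → 0
  bit 8: 1 → 0
  bit 9: 0 → 1
  bit 10: 0 → 1
  bit 11: 0 → 1
  bit 12: 1 → 0
  bit 13: 0 → 1
  bit 14: 0 → 1
  bit 15: 1 → 0
= 1110111001110110


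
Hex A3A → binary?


Each hex digit → 4 binary bits:
  A = 1010
  3 = 0011
  A = 1010
Concatenate: 1010 0011 1010
= 101000111010


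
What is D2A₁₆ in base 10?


Positional values:
Position 0: A × 16^0 = 10 × 1 = 10
Position 1: 2 × 16^1 = 2 × 16 = 32
Position 2: D × 16^2 = 13 × 256 = 3328
Sum = 10 + 32 + 3328
= 3370


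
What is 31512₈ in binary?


Each octal digit → 3 binary bits:
  3 = 011
  1 = 001
  5 = 101
  1 = 001
  2 = 010
Concatenate: 011 001 101 001 010
= 011001101001010


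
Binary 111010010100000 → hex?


Group into 4-bit nibbles: 0111010010100000
  0111 = 7
  0100 = 4
  1010 = A
  0000 = 0
= 0x74A0


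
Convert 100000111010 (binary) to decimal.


Positional values:
Bit 1: 1 × 2^1 = 2
Bit 3: 1 × 2^3 = 8
Bit 4: 1 × 2^4 = 16
Bit 5: 1 × 2^5 = 32
Bit 11: 1 × 2^11 = 2048
Sum = 2 + 8 + 16 + 32 + 2048
= 2106


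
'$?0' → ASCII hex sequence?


String: '$?0'  (3 characters)
Per-character ASCII lookup:
  '$': special character: '$' = 36 → 0x24
  '?': special character: '?' = 63 → 0x3F
  '0': digits start at 48: '0' = 48 + 0 = 48 → 0x30
= 0x24 0x3F 0x30


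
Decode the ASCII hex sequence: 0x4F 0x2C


Codes (hex): 0x4F 0x2C
Per-code ASCII lookup:
  0x4F = 79  (range 65-90: uppercase, 79 - 65 = 14) → 'O'
  0x2C = 44  (special character) → ','
= 'O,'


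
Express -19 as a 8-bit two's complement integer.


Original: 00010011
Step 1 - Invert all bits: 11101100
Step 2 - Add 1: 11101100 + 1
= 11101101 (represents -19)


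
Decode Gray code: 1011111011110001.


Gray code: 1011111011110001
MSB stays the same: 1
Each subsequent bit = prev_binary XOR current_gray:
  B[1] = 1 XOR 0 = 1
  B[2] = 1 XOR 1 = 0
  B[3] = 0 XOR 1 = 1
  B[4] = 1 XOR 1 = 0
  B[5] = 0 XOR 1 = 1
  B[6] = 1 XOR 1 = 0
  B[7] = 0 XOR 0 = 0
  B[8] = 0 XOR 1 = 1
  B[9] = 1 XOR 1 = 0
  B[10] = 0 XOR 1 = 1
  B[11] = 1 XOR 1 = 0
  B[12] = 0 XOR 0 = 0
  B[13] = 0 XOR 0 = 0
  B[14] = 0 XOR 0 = 0
  B[15] = 0 XOR 1 = 1
= 1101010010100001 (54433 decimal)


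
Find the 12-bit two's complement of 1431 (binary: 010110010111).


Original: 010110010111
Step 1 - Invert all bits: 101001101000
Step 2 - Add 1: 101001101000 + 1
= 101001101001 (represents -1431)


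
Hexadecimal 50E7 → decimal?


Positional values:
Position 0: 7 × 16^0 = 7 × 1 = 7
Position 1: E × 16^1 = 14 × 16 = 224
Position 2: 0 × 16^2 = 0 × 256 = 0
Position 3: 5 × 16^3 = 5 × 4096 = 20480
Sum = 7 + 224 + 0 + 20480
= 20711


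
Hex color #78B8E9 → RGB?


Hex: #78B8E9
R = 78₁₆ = 120
G = B8₁₆ = 184
B = E9₁₆ = 233
= RGB(120, 184, 233)


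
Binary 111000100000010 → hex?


Group into 4-bit nibbles: 0111000100000010
  0111 = 7
  0001 = 1
  0000 = 0
  0010 = 2
= 0x7102


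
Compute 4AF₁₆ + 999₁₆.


Align and add column by column (LSB to MSB, each column mod 16 with carry):
  04AF
+ 0999
  ----
  col 0: F(15) + 9(9) + 0 (carry in) = 24 → 8(8), carry out 1
  col 1: A(10) + 9(9) + 1 (carry in) = 20 → 4(4), carry out 1
  col 2: 4(4) + 9(9) + 1 (carry in) = 14 → E(14), carry out 0
  col 3: 0(0) + 0(0) + 0 (carry in) = 0 → 0(0), carry out 0
Reading digits MSB→LSB: 0E48
Strip leading zeros: E48
= 0xE48


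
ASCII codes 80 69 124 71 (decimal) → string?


Codes (decimal): 80 69 124 71
Per-code ASCII lookup:
  80  (range 65-90: uppercase, 80 - 65 = 15) → 'P'
  69  (range 65-90: uppercase, 69 - 65 = 4) → 'E'
  124  (special character) → '|'
  71  (range 65-90: uppercase, 71 - 65 = 6) → 'G'
= 'PE|G'


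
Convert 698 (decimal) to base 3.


Divide by 3 repeatedly:
698 ÷ 3 = 232 remainder 2
232 ÷ 3 = 77 remainder 1
77 ÷ 3 = 25 remainder 2
25 ÷ 3 = 8 remainder 1
8 ÷ 3 = 2 remainder 2
2 ÷ 3 = 0 remainder 2
Reading remainders bottom-up:
= 221212


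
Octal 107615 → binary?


Each octal digit → 3 binary bits:
  1 = 001
  0 = 000
  7 = 111
  6 = 110
  1 = 001
  5 = 101
Concatenate: 001 000 111 110 001 101
= 001000111110001101


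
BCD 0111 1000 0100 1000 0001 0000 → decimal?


Each 4-bit group → digit:
  0111 → 7
  1000 → 8
  0100 → 4
  1000 → 8
  0001 → 1
  0000 → 0
= 784810


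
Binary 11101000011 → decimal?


Positional values:
Bit 0: 1 × 2^0 = 1
Bit 1: 1 × 2^1 = 2
Bit 6: 1 × 2^6 = 64
Bit 8: 1 × 2^8 = 256
Bit 9: 1 × 2^9 = 512
Bit 10: 1 × 2^10 = 1024
Sum = 1 + 2 + 64 + 256 + 512 + 1024
= 1859


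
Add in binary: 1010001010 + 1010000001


Align and add column by column (LSB to MSB, carry propagating):
  01010001010
+ 01010000001
  -----------
  col 0: 0 + 1 + 0 (carry in) = 1 → bit 1, carry out 0
  col 1: 1 + 0 + 0 (carry in) = 1 → bit 1, carry out 0
  col 2: 0 + 0 + 0 (carry in) = 0 → bit 0, carry out 0
  col 3: 1 + 0 + 0 (carry in) = 1 → bit 1, carry out 0
  col 4: 0 + 0 + 0 (carry in) = 0 → bit 0, carry out 0
  col 5: 0 + 0 + 0 (carry in) = 0 → bit 0, carry out 0
  col 6: 0 + 0 + 0 (carry in) = 0 → bit 0, carry out 0
  col 7: 1 + 1 + 0 (carry in) = 2 → bit 0, carry out 1
  col 8: 0 + 0 + 1 (carry in) = 1 → bit 1, carry out 0
  col 9: 1 + 1 + 0 (carry in) = 2 → bit 0, carry out 1
  col 10: 0 + 0 + 1 (carry in) = 1 → bit 1, carry out 0
Reading bits MSB→LSB: 10100001011
Strip leading zeros: 10100001011
= 10100001011


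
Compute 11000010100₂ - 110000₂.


Align and subtract column by column (LSB to MSB, borrowing when needed):
  11000010100
- 00000110000
  -----------
  col 0: (0 - 0 borrow-in) - 0 → 0 - 0 = 0, borrow out 0
  col 1: (0 - 0 borrow-in) - 0 → 0 - 0 = 0, borrow out 0
  col 2: (1 - 0 borrow-in) - 0 → 1 - 0 = 1, borrow out 0
  col 3: (0 - 0 borrow-in) - 0 → 0 - 0 = 0, borrow out 0
  col 4: (1 - 0 borrow-in) - 1 → 1 - 1 = 0, borrow out 0
  col 5: (0 - 0 borrow-in) - 1 → borrow from next column: (0+2) - 1 = 1, borrow out 1
  col 6: (0 - 1 borrow-in) - 0 → borrow from next column: (-1+2) - 0 = 1, borrow out 1
  col 7: (0 - 1 borrow-in) - 0 → borrow from next column: (-1+2) - 0 = 1, borrow out 1
  col 8: (0 - 1 borrow-in) - 0 → borrow from next column: (-1+2) - 0 = 1, borrow out 1
  col 9: (1 - 1 borrow-in) - 0 → 0 - 0 = 0, borrow out 0
  col 10: (1 - 0 borrow-in) - 0 → 1 - 0 = 1, borrow out 0
Reading bits MSB→LSB: 10111100100
Strip leading zeros: 10111100100
= 10111100100


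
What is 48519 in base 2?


Divide by 2 repeatedly:
48519 ÷ 2 = 24259 remainder 1
24259 ÷ 2 = 12129 remainder 1
12129 ÷ 2 = 6064 remainder 1
6064 ÷ 2 = 3032 remainder 0
3032 ÷ 2 = 1516 remainder 0
1516 ÷ 2 = 758 remainder 0
758 ÷ 2 = 379 remainder 0
379 ÷ 2 = 189 remainder 1
189 ÷ 2 = 94 remainder 1
94 ÷ 2 = 47 remainder 0
47 ÷ 2 = 23 remainder 1
23 ÷ 2 = 11 remainder 1
11 ÷ 2 = 5 remainder 1
5 ÷ 2 = 2 remainder 1
2 ÷ 2 = 1 remainder 0
1 ÷ 2 = 0 remainder 1
Reading remainders bottom-up:
= 1011110110000111


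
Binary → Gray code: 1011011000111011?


Binary: 1011011000111011
Gray code: G = B XOR (B >> 1)
B >> 1 = 0101101100011101
1011011000111011 XOR 0101101100011101:
  1 XOR 0 = 1
  0 XOR 1 = 1
  1 XOR 0 = 1
  1 XOR 1 = 0
  0 XOR 1 = 1
  1 XOR 0 = 1
  1 XOR 1 = 0
  0 XOR 1 = 1
  0 XOR 0 = 0
  0 XOR 0 = 0
  1 XOR 0 = 1
  1 XOR 1 = 0
  1 XOR 1 = 0
  0 XOR 1 = 1
  1 XOR 0 = 1
  1 XOR 1 = 0
= 1110110100100110


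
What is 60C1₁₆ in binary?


Each hex digit → 4 binary bits:
  6 = 0110
  0 = 0000
  C = 1100
  1 = 0001
Concatenate: 0110 0000 1100 0001
= 0110000011000001


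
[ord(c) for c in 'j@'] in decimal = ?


String: 'j@'  (2 characters)
Per-character ASCII lookup:
  'j': lowercase starts at 97: 'j' = 97 + 9 = 106
  '@': special character: '@' = 64
= 106 64


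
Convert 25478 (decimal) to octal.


Divide by 8 repeatedly:
25478 ÷ 8 = 3184 remainder 6
3184 ÷ 8 = 398 remainder 0
398 ÷ 8 = 49 remainder 6
49 ÷ 8 = 6 remainder 1
6 ÷ 8 = 0 remainder 6
Reading remainders bottom-up:
= 0o61606


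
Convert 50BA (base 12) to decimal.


Positional values (base 12):
  A × 12^0 = 10 × 1 = 10
  B × 12^1 = 11 × 12 = 132
  0 × 12^2 = 0 × 144 = 0
  5 × 12^3 = 5 × 1728 = 8640
Sum = 10 + 132 + 0 + 8640
= 8782


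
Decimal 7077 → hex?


Divide by 16 repeatedly:
7077 ÷ 16 = 442 remainder 5 (5)
442 ÷ 16 = 27 remainder 10 (A)
27 ÷ 16 = 1 remainder 11 (B)
1 ÷ 16 = 0 remainder 1 (1)
Reading remainders bottom-up:
= 0x1BA5


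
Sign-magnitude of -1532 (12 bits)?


Sign bit: 1 (negative)
Magnitude: 1532 = 10111111100
= 110111111100


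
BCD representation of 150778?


Each digit → 4-bit binary:
  1 → 0001
  5 → 0101
  0 → 0000
  7 → 0111
  7 → 0111
  8 → 1000
= 0001 0101 0000 0111 0111 1000


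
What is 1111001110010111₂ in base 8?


Group into 3-bit groups: 001111001110010111
  001 = 1
  111 = 7
  001 = 1
  110 = 6
  010 = 2
  111 = 7
= 0o171627


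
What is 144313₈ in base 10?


Positional values:
Position 0: 3 × 8^0 = 3
Position 1: 1 × 8^1 = 8
Position 2: 3 × 8^2 = 192
Position 3: 4 × 8^3 = 2048
Position 4: 4 × 8^4 = 16384
Position 5: 1 × 8^5 = 32768
Sum = 3 + 8 + 192 + 2048 + 16384 + 32768
= 51403


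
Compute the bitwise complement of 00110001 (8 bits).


Original: 00110001
Invert all bits:
  bit 0: 0 → 1
  bit 1: 0 → 1
  bit 2: 1 → 0
  bit 3: 1 → 0
  bit 4: 0 → 1
  bit 5: 0 → 1
  bit 6: 0 → 1
  bit 7: 1 → 0
= 11001110


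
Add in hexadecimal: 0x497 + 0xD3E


Align and add column by column (LSB to MSB, each column mod 16 with carry):
  0497
+ 0D3E
  ----
  col 0: 7(7) + E(14) + 0 (carry in) = 21 → 5(5), carry out 1
  col 1: 9(9) + 3(3) + 1 (carry in) = 13 → D(13), carry out 0
  col 2: 4(4) + D(13) + 0 (carry in) = 17 → 1(1), carry out 1
  col 3: 0(0) + 0(0) + 1 (carry in) = 1 → 1(1), carry out 0
Reading digits MSB→LSB: 11D5
Strip leading zeros: 11D5
= 0x11D5


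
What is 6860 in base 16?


Divide by 16 repeatedly:
6860 ÷ 16 = 428 remainder 12 (C)
428 ÷ 16 = 26 remainder 12 (C)
26 ÷ 16 = 1 remainder 10 (A)
1 ÷ 16 = 0 remainder 1 (1)
Reading remainders bottom-up:
= 0x1ACC


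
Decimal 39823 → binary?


Divide by 2 repeatedly:
39823 ÷ 2 = 19911 remainder 1
19911 ÷ 2 = 9955 remainder 1
9955 ÷ 2 = 4977 remainder 1
4977 ÷ 2 = 2488 remainder 1
2488 ÷ 2 = 1244 remainder 0
1244 ÷ 2 = 622 remainder 0
622 ÷ 2 = 311 remainder 0
311 ÷ 2 = 155 remainder 1
155 ÷ 2 = 77 remainder 1
77 ÷ 2 = 38 remainder 1
38 ÷ 2 = 19 remainder 0
19 ÷ 2 = 9 remainder 1
9 ÷ 2 = 4 remainder 1
4 ÷ 2 = 2 remainder 0
2 ÷ 2 = 1 remainder 0
1 ÷ 2 = 0 remainder 1
Reading remainders bottom-up:
= 1001101110001111


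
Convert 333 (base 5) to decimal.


Positional values (base 5):
  3 × 5^0 = 3 × 1 = 3
  3 × 5^1 = 3 × 5 = 15
  3 × 5^2 = 3 × 25 = 75
Sum = 3 + 15 + 75
= 93


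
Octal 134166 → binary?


Each octal digit → 3 binary bits:
  1 = 001
  3 = 011
  4 = 100
  1 = 001
  6 = 110
  6 = 110
Concatenate: 001 011 100 001 110 110
= 001011100001110110


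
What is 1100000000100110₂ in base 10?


Positional values:
Bit 1: 1 × 2^1 = 2
Bit 2: 1 × 2^2 = 4
Bit 5: 1 × 2^5 = 32
Bit 14: 1 × 2^14 = 16384
Bit 15: 1 × 2^15 = 32768
Sum = 2 + 4 + 32 + 16384 + 32768
= 49190


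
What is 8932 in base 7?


Divide by 7 repeatedly:
8932 ÷ 7 = 1276 remainder 0
1276 ÷ 7 = 182 remainder 2
182 ÷ 7 = 26 remainder 0
26 ÷ 7 = 3 remainder 5
3 ÷ 7 = 0 remainder 3
Reading remainders bottom-up:
= 35020


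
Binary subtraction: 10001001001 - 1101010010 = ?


Align and subtract column by column (LSB to MSB, borrowing when needed):
  10001001001
- 01101010010
  -----------
  col 0: (1 - 0 borrow-in) - 0 → 1 - 0 = 1, borrow out 0
  col 1: (0 - 0 borrow-in) - 1 → borrow from next column: (0+2) - 1 = 1, borrow out 1
  col 2: (0 - 1 borrow-in) - 0 → borrow from next column: (-1+2) - 0 = 1, borrow out 1
  col 3: (1 - 1 borrow-in) - 0 → 0 - 0 = 0, borrow out 0
  col 4: (0 - 0 borrow-in) - 1 → borrow from next column: (0+2) - 1 = 1, borrow out 1
  col 5: (0 - 1 borrow-in) - 0 → borrow from next column: (-1+2) - 0 = 1, borrow out 1
  col 6: (1 - 1 borrow-in) - 1 → borrow from next column: (0+2) - 1 = 1, borrow out 1
  col 7: (0 - 1 borrow-in) - 0 → borrow from next column: (-1+2) - 0 = 1, borrow out 1
  col 8: (0 - 1 borrow-in) - 1 → borrow from next column: (-1+2) - 1 = 0, borrow out 1
  col 9: (0 - 1 borrow-in) - 1 → borrow from next column: (-1+2) - 1 = 0, borrow out 1
  col 10: (1 - 1 borrow-in) - 0 → 0 - 0 = 0, borrow out 0
Reading bits MSB→LSB: 00011110111
Strip leading zeros: 11110111
= 11110111


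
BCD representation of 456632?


Each digit → 4-bit binary:
  4 → 0100
  5 → 0101
  6 → 0110
  6 → 0110
  3 → 0011
  2 → 0010
= 0100 0101 0110 0110 0011 0010


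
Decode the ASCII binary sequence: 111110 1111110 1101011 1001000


Codes (binary): 111110 1111110 1101011 1001000
Per-code ASCII lookup:
  111110 = 62  (special character) → '>'
  1111110 = 126  (special character) → '~'
  1101011 = 107  (range 97-122: lowercase, 107 - 97 = 10) → 'k'
  1001000 = 72  (range 65-90: uppercase, 72 - 65 = 7) → 'H'
= '>~kH'


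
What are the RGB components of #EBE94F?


Hex: #EBE94F
R = EB₁₆ = 235
G = E9₁₆ = 233
B = 4F₁₆ = 79
= RGB(235, 233, 79)


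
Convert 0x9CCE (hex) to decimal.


Positional values:
Position 0: E × 16^0 = 14 × 1 = 14
Position 1: C × 16^1 = 12 × 16 = 192
Position 2: C × 16^2 = 12 × 256 = 3072
Position 3: 9 × 16^3 = 9 × 4096 = 36864
Sum = 14 + 192 + 3072 + 36864
= 40142


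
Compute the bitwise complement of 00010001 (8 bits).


Original: 00010001
Invert all bits:
  bit 0: 0 → 1
  bit 1: 0 → 1
  bit 2: 0 → 1
  bit 3: 1 → 0
  bit 4: 0 → 1
  bit 5: 0 → 1
  bit 6: 0 → 1
  bit 7: 1 → 0
= 11101110


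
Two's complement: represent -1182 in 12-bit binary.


Original: 010010011110
Step 1 - Invert all bits: 101101100001
Step 2 - Add 1: 101101100001 + 1
= 101101100010 (represents -1182)


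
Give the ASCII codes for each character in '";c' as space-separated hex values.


String: '";c'  (3 characters)
Per-character ASCII lookup:
  '"': special character: '"' = 34 → 0x22
  ';': special character: ';' = 59 → 0x3B
  'c': lowercase starts at 97: 'c' = 97 + 2 = 99 → 0x63
= 0x22 0x3B 0x63


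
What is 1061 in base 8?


Divide by 8 repeatedly:
1061 ÷ 8 = 132 remainder 5
132 ÷ 8 = 16 remainder 4
16 ÷ 8 = 2 remainder 0
2 ÷ 8 = 0 remainder 2
Reading remainders bottom-up:
= 0o2045


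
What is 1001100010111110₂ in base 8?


Group into 3-bit groups: 001001100010111110
  001 = 1
  001 = 1
  100 = 4
  010 = 2
  111 = 7
  110 = 6
= 0o114276


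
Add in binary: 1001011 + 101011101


Align and add column by column (LSB to MSB, carry propagating):
  0001001011
+ 0101011101
  ----------
  col 0: 1 + 1 + 0 (carry in) = 2 → bit 0, carry out 1
  col 1: 1 + 0 + 1 (carry in) = 2 → bit 0, carry out 1
  col 2: 0 + 1 + 1 (carry in) = 2 → bit 0, carry out 1
  col 3: 1 + 1 + 1 (carry in) = 3 → bit 1, carry out 1
  col 4: 0 + 1 + 1 (carry in) = 2 → bit 0, carry out 1
  col 5: 0 + 0 + 1 (carry in) = 1 → bit 1, carry out 0
  col 6: 1 + 1 + 0 (carry in) = 2 → bit 0, carry out 1
  col 7: 0 + 0 + 1 (carry in) = 1 → bit 1, carry out 0
  col 8: 0 + 1 + 0 (carry in) = 1 → bit 1, carry out 0
  col 9: 0 + 0 + 0 (carry in) = 0 → bit 0, carry out 0
Reading bits MSB→LSB: 0110101000
Strip leading zeros: 110101000
= 110101000
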